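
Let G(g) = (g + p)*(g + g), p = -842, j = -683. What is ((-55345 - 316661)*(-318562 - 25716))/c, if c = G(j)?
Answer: 64036740834/1041575 ≈ 61481.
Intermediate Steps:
G(g) = 2*g*(-842 + g) (G(g) = (g - 842)*(g + g) = (-842 + g)*(2*g) = 2*g*(-842 + g))
c = 2083150 (c = 2*(-683)*(-842 - 683) = 2*(-683)*(-1525) = 2083150)
((-55345 - 316661)*(-318562 - 25716))/c = ((-55345 - 316661)*(-318562 - 25716))/2083150 = -372006*(-344278)*(1/2083150) = 128073481668*(1/2083150) = 64036740834/1041575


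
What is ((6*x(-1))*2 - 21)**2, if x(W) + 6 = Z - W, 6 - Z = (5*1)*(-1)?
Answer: 2601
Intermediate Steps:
Z = 11 (Z = 6 - 5*1*(-1) = 6 - 5*(-1) = 6 - 1*(-5) = 6 + 5 = 11)
x(W) = 5 - W (x(W) = -6 + (11 - W) = 5 - W)
((6*x(-1))*2 - 21)**2 = ((6*(5 - 1*(-1)))*2 - 21)**2 = ((6*(5 + 1))*2 - 21)**2 = ((6*6)*2 - 21)**2 = (36*2 - 21)**2 = (72 - 21)**2 = 51**2 = 2601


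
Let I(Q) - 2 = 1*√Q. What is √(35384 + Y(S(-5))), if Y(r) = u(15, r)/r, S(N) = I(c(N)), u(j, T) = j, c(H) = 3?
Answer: √(35384 + 15/(2 + √3)) ≈ 188.12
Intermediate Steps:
I(Q) = 2 + √Q (I(Q) = 2 + 1*√Q = 2 + √Q)
S(N) = 2 + √3
Y(r) = 15/r
√(35384 + Y(S(-5))) = √(35384 + 15/(2 + √3))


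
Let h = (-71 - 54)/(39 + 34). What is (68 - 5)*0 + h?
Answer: -125/73 ≈ -1.7123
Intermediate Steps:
h = -125/73 ≈ -1.7123
(68 - 5)*0 + h = (68 - 5)*0 - 125/73 = 63*0 - 125/73 = 0 - 125/73 = -125/73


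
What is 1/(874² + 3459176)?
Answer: 1/4223052 ≈ 2.3680e-7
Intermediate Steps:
1/(874² + 3459176) = 1/(763876 + 3459176) = 1/4223052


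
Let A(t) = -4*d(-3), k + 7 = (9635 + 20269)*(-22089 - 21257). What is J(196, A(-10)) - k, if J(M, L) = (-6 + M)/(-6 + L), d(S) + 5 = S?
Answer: 16850844378/13 ≈ 1.2962e+9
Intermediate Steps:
d(S) = -5 + S
k = -1296218791 (k = -7 + (9635 + 20269)*(-22089 - 21257) = -7 + 29904*(-43346) = -7 - 1296218784 = -1296218791)
A(t) = 32 (A(t) = -4*(-5 - 3) = -4*(-8) = 32)
J(196, A(-10)) - k = (-6 + 196)/(-6 + 32) - 1*(-1296218791) = 190/26 + 1296218791 = (1/26)*190 + 1296218791 = 95/13 + 1296218791 = 16850844378/13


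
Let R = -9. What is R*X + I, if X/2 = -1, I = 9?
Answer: 27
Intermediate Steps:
X = -2 (X = 2*(-1) = -2)
R*X + I = -9*(-2) + 9 = 18 + 9 = 27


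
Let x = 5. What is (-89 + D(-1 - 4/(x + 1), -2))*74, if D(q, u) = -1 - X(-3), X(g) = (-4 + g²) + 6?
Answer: -7474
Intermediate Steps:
X(g) = 2 + g²
D(q, u) = -12 (D(q, u) = -1 - (2 + (-3)²) = -1 - (2 + 9) = -1 - 1*11 = -1 - 11 = -12)
(-89 + D(-1 - 4/(x + 1), -2))*74 = (-89 - 12)*74 = -101*74 = -7474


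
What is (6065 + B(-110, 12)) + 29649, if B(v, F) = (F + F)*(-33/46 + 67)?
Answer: 858010/23 ≈ 37305.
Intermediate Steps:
B(v, F) = 3049*F/23 (B(v, F) = (2*F)*(-33*1/46 + 67) = (2*F)*(-33/46 + 67) = (2*F)*(3049/46) = 3049*F/23)
(6065 + B(-110, 12)) + 29649 = (6065 + (3049/23)*12) + 29649 = (6065 + 36588/23) + 29649 = 176083/23 + 29649 = 858010/23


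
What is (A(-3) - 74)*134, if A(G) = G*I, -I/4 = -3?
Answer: -14740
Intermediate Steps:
I = 12 (I = -4*(-3) = 12)
A(G) = 12*G (A(G) = G*12 = 12*G)
(A(-3) - 74)*134 = (12*(-3) - 74)*134 = (-36 - 74)*134 = -110*134 = -14740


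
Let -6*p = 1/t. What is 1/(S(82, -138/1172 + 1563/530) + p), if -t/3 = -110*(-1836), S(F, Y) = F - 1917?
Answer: -3635280/6670738799 ≈ -0.00054496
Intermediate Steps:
S(F, Y) = -1917 + F
t = -605880 (t = -(-330)*(-1836) = -3*201960 = -605880)
p = 1/3635280 (p = -⅙/(-605880) = -⅙*(-1/605880) = 1/3635280 ≈ 2.7508e-7)
1/(S(82, -138/1172 + 1563/530) + p) = 1/((-1917 + 82) + 1/3635280) = 1/(-1835 + 1/3635280) = 1/(-6670738799/3635280) = -3635280/6670738799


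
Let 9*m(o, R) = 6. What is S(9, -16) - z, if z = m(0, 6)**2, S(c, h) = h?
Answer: -148/9 ≈ -16.444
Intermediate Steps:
m(o, R) = 2/3 (m(o, R) = (1/9)*6 = 2/3)
z = 4/9 (z = (2/3)**2 = 4/9 ≈ 0.44444)
S(9, -16) - z = -16 - 1*4/9 = -16 - 4/9 = -148/9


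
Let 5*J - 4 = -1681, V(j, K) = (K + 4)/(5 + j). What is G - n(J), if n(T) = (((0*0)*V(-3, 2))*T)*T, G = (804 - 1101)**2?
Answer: 88209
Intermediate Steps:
V(j, K) = (4 + K)/(5 + j)
J = -1677/5 (J = 4/5 + (1/5)*(-1681) = 4/5 - 1681/5 = -1677/5 ≈ -335.40)
G = 88209 (G = (-297)**2 = 88209)
n(T) = 0 (n(T) = (((0*0)*((4 + 2)/(5 - 3)))*T)*T = ((0*(6/2))*T)*T = ((0*((1/2)*6))*T)*T = ((0*3)*T)*T = (0*T)*T = 0*T = 0)
G - n(J) = 88209 - 1*0 = 88209 + 0 = 88209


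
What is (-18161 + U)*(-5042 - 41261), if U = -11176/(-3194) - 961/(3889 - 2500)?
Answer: 1865043282964894/2218233 ≈ 8.4078e+8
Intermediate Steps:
U = 6227015/2218233 (U = -11176*(-1/3194) - 961/1389 = 5588/1597 - 961*1/1389 = 5588/1597 - 961/1389 = 6227015/2218233 ≈ 2.8072)
(-18161 + U)*(-5042 - 41261) = (-18161 + 6227015/2218233)*(-5042 - 41261) = -40279102498/2218233*(-46303) = 1865043282964894/2218233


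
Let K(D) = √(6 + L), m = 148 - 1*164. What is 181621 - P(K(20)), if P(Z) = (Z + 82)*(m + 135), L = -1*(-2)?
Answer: 171863 - 238*√2 ≈ 1.7153e+5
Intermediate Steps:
L = 2
m = -16 (m = 148 - 164 = -16)
K(D) = 2*√2 (K(D) = √(6 + 2) = √8 = 2*√2)
P(Z) = 9758 + 119*Z (P(Z) = (Z + 82)*(-16 + 135) = (82 + Z)*119 = 9758 + 119*Z)
181621 - P(K(20)) = 181621 - (9758 + 119*(2*√2)) = 181621 - (9758 + 238*√2) = 181621 + (-9758 - 238*√2) = 171863 - 238*√2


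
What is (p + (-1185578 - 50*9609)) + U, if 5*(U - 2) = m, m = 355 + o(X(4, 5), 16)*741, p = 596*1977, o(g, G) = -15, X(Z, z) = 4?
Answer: -489886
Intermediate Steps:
p = 1178292
m = -10760 (m = 355 - 15*741 = 355 - 11115 = -10760)
U = -2150 (U = 2 + (⅕)*(-10760) = 2 - 2152 = -2150)
(p + (-1185578 - 50*9609)) + U = (1178292 + (-1185578 - 50*9609)) - 2150 = (1178292 + (-1185578 - 1*480450)) - 2150 = (1178292 + (-1185578 - 480450)) - 2150 = (1178292 - 1666028) - 2150 = -487736 - 2150 = -489886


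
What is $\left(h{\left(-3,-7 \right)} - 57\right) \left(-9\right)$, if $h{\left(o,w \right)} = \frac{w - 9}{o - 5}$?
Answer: $495$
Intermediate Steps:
$h{\left(o,w \right)} = \frac{-9 + w}{-5 + o}$
$\left(h{\left(-3,-7 \right)} - 57\right) \left(-9\right) = \left(\frac{-9 - 7}{-5 - 3} - 57\right) \left(-9\right) = \left(\frac{1}{-8} \left(-16\right) - 57\right) \left(-9\right) = \left(\left(- \frac{1}{8}\right) \left(-16\right) - 57\right) \left(-9\right) = \left(2 - 57\right) \left(-9\right) = \left(-55\right) \left(-9\right) = 495$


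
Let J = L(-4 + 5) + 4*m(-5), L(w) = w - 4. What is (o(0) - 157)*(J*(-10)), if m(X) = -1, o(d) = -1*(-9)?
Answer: -10360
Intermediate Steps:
o(d) = 9
L(w) = -4 + w
J = -7 (J = (-4 + (-4 + 5)) + 4*(-1) = (-4 + 1) - 4 = -3 - 4 = -7)
(o(0) - 157)*(J*(-10)) = (9 - 157)*(-7*(-10)) = -148*70 = -10360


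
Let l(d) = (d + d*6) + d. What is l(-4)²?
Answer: 1024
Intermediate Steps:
l(d) = 8*d (l(d) = (d + 6*d) + d = 7*d + d = 8*d)
l(-4)² = (8*(-4))² = (-32)² = 1024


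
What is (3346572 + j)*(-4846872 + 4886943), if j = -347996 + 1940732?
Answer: 197923010868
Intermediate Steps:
j = 1592736
(3346572 + j)*(-4846872 + 4886943) = (3346572 + 1592736)*(-4846872 + 4886943) = 4939308*40071 = 197923010868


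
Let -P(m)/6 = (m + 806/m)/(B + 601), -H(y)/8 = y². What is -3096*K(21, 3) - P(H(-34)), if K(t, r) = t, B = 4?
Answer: -18214013925/279752 ≈ -65108.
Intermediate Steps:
H(y) = -8*y²
P(m) = -4836/(605*m) - 6*m/605 (P(m) = -6*(m + 806/m)/(4 + 601) = -6*(m + 806/m)/605 = -6*(m/605 + 806/(605*m)) = -4836/(605*m) - 6*m/605)
-3096*K(21, 3) - P(H(-34)) = -3096*21 - 6*(-806 - (-8*(-34)²)²)/(605*((-8*(-34)²))) = -65016 - 6*(-806 - (-8*1156)²)/(605*((-8*1156))) = -65016 - 6*(-806 - 1*(-9248)²)/(605*(-9248)) = -65016 - 6*(-1)*(-806 - 1*85525504)/(605*9248) = -65016 - 6*(-1)*(-806 - 85525504)/(605*9248) = -65016 - 6*(-1)*(-85526310)/(605*9248) = -65016 - 1*25657893/279752 = -65016 - 25657893/279752 = -18214013925/279752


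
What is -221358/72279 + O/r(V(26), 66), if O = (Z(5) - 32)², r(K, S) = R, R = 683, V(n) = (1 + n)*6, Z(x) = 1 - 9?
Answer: -11847038/16455519 ≈ -0.71994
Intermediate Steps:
Z(x) = -8
V(n) = 6 + 6*n
r(K, S) = 683
O = 1600 (O = (-8 - 32)² = (-40)² = 1600)
-221358/72279 + O/r(V(26), 66) = -221358/72279 + 1600/683 = -221358*1/72279 + 1600*(1/683) = -73786/24093 + 1600/683 = -11847038/16455519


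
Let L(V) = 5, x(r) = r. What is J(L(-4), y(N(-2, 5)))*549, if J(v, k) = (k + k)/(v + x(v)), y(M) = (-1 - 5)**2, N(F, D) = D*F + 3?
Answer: 19764/5 ≈ 3952.8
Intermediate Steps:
N(F, D) = 3 + D*F
y(M) = 36 (y(M) = (-6)**2 = 36)
J(v, k) = k/v (J(v, k) = (k + k)/(v + v) = (2*k)/((2*v)) = (2*k)*(1/(2*v)) = k/v)
J(L(-4), y(N(-2, 5)))*549 = (36/5)*549 = 19764/5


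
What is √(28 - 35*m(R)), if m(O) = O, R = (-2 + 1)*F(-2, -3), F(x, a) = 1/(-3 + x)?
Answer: √21 ≈ 4.5826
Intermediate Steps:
R = ⅕ (R = (-2 + 1)/(-3 - 2) = -1/(-5) = -1*(-⅕) = ⅕ ≈ 0.20000)
√(28 - 35*m(R)) = √(28 - 35*⅕) = √(28 - 7) = √21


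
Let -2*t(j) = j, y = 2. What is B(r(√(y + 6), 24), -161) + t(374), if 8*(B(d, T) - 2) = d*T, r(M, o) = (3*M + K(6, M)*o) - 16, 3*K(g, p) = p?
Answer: 137 - 1771*√2/4 ≈ -489.14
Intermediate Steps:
t(j) = -j/2
K(g, p) = p/3
r(M, o) = -16 + 3*M + M*o/3 (r(M, o) = (3*M + (M/3)*o) - 16 = (3*M + M*o/3) - 16 = -16 + 3*M + M*o/3)
B(d, T) = 2 + T*d/8 (B(d, T) = 2 + (d*T)/8 = 2 + (T*d)/8 = 2 + T*d/8)
B(r(√(y + 6), 24), -161) + t(374) = (2 + (⅛)*(-161)*(-16 + 3*√(2 + 6) + (⅓)*√(2 + 6)*24)) - ½*374 = (2 + (⅛)*(-161)*(-16 + 3*√8 + (⅓)*√8*24)) - 187 = (2 + (⅛)*(-161)*(-16 + 3*(2*√2) + (⅓)*(2*√2)*24)) - 187 = (2 + (⅛)*(-161)*(-16 + 6*√2 + 16*√2)) - 187 = (2 + (⅛)*(-161)*(-16 + 22*√2)) - 187 = (2 + (322 - 1771*√2/4)) - 187 = (324 - 1771*√2/4) - 187 = 137 - 1771*√2/4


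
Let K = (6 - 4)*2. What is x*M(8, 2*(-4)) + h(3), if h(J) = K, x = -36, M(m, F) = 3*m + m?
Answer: -1148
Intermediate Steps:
K = 4 (K = 2*2 = 4)
M(m, F) = 4*m
h(J) = 4
x*M(8, 2*(-4)) + h(3) = -144*8 + 4 = -36*32 + 4 = -1152 + 4 = -1148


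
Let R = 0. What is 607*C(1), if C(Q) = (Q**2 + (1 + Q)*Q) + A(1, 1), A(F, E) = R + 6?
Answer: 5463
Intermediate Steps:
A(F, E) = 6 (A(F, E) = 0 + 6 = 6)
C(Q) = 6 + Q**2 + Q*(1 + Q) (C(Q) = (Q**2 + (1 + Q)*Q) + 6 = (Q**2 + Q*(1 + Q)) + 6 = 6 + Q**2 + Q*(1 + Q))
607*C(1) = 607*(6 + 1 + 2*1**2) = 607*(6 + 1 + 2*1) = 607*(6 + 1 + 2) = 607*9 = 5463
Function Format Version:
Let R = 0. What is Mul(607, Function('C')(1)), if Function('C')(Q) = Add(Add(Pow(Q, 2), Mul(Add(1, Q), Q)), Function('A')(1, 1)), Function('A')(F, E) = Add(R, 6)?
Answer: 5463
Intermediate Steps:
Function('A')(F, E) = 6 (Function('A')(F, E) = Add(0, 6) = 6)
Function('C')(Q) = Add(6, Pow(Q, 2), Mul(Q, Add(1, Q))) (Function('C')(Q) = Add(Add(Pow(Q, 2), Mul(Add(1, Q), Q)), 6) = Add(Add(Pow(Q, 2), Mul(Q, Add(1, Q))), 6) = Add(6, Pow(Q, 2), Mul(Q, Add(1, Q))))
Mul(607, Function('C')(1)) = Mul(607, Add(6, 1, Mul(2, Pow(1, 2)))) = Mul(607, Add(6, 1, Mul(2, 1))) = Mul(607, Add(6, 1, 2)) = Mul(607, 9) = 5463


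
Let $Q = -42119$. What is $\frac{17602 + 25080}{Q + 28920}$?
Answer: $- \frac{42682}{13199} \approx -3.2337$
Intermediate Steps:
$\frac{17602 + 25080}{Q + 28920} = \frac{17602 + 25080}{-42119 + 28920} = \frac{42682}{-13199} = 42682 \left(- \frac{1}{13199}\right) = - \frac{42682}{13199}$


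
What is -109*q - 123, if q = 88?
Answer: -9715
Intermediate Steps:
-109*q - 123 = -109*88 - 123 = -9592 - 123 = -9715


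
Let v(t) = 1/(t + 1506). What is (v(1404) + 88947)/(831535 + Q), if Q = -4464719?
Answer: -258835771/10572565440 ≈ -0.024482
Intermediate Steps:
v(t) = 1/(1506 + t)
(v(1404) + 88947)/(831535 + Q) = (1/(1506 + 1404) + 88947)/(831535 - 4464719) = (1/2910 + 88947)/(-3633184) = (1/2910 + 88947)*(-1/3633184) = (258835771/2910)*(-1/3633184) = -258835771/10572565440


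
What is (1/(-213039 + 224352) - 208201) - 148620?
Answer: -4036715972/11313 ≈ -3.5682e+5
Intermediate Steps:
(1/(-213039 + 224352) - 208201) - 148620 = (1/11313 - 208201) - 148620 = -2355377912/11313 - 148620 = -4036715972/11313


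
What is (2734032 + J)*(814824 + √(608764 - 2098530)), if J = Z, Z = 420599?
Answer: 2570469049944 + 3154631*I*√1489766 ≈ 2.5705e+12 + 3.8504e+9*I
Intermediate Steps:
J = 420599
(2734032 + J)*(814824 + √(608764 - 2098530)) = (2734032 + 420599)*(814824 + √(608764 - 2098530)) = 3154631*(814824 + √(-1489766)) = 3154631*(814824 + I*√1489766) = 2570469049944 + 3154631*I*√1489766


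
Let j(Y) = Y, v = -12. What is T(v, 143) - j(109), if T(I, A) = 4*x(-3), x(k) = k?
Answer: -121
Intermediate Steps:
T(I, A) = -12 (T(I, A) = 4*(-3) = -12)
T(v, 143) - j(109) = -12 - 1*109 = -12 - 109 = -121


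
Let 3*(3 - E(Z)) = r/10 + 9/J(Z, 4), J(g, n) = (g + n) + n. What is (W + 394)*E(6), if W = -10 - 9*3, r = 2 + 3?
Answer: 935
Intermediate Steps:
r = 5
J(g, n) = g + 2*n
E(Z) = 17/6 - 3/(8 + Z) (E(Z) = 3 - (5/10 + 9/(Z + 2*4))/3 = 3 - (5*(1/10) + 9/(Z + 8))/3 = 3 - (1/2 + 9/(8 + Z))/3 = 3 + (-1/6 - 3/(8 + Z)) = 17/6 - 3/(8 + Z))
W = -37 (W = -10 - 27 = -37)
(W + 394)*E(6) = (-37 + 394)*((118 + 17*6)/(6*(8 + 6))) = 357*((1/6)*(118 + 102)/14) = 357*((1/6)*(1/14)*220) = 357*(55/21) = 935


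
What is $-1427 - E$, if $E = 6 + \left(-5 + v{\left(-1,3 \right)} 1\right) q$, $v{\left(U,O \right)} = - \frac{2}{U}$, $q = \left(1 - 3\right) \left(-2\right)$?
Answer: $-1421$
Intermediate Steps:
$q = 4$ ($q = \left(-2\right) \left(-2\right) = 4$)
$E = -6$ ($E = 6 + \left(-5 + - \frac{2}{-1} \cdot 1\right) 4 = 6 + \left(-5 + \left(-2\right) \left(-1\right) 1\right) 4 = 6 + \left(-5 + 2 \cdot 1\right) 4 = 6 + \left(-5 + 2\right) 4 = 6 - 12 = -6$)
$-1427 - E = -1427 - -6 = -1427 + 6 = -1421$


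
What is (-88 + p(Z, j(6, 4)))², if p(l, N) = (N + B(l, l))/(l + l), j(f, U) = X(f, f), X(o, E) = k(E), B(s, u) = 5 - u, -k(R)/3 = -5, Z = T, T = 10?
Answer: 30625/4 ≈ 7656.3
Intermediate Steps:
Z = 10
k(R) = 15 (k(R) = -3*(-5) = 15)
X(o, E) = 15
j(f, U) = 15
p(l, N) = (5 + N - l)/(2*l) (p(l, N) = (N + (5 - l))/(l + l) = (5 + N - l)/((2*l)) = (5 + N - l)*(1/(2*l)) = (5 + N - l)/(2*l))
(-88 + p(Z, j(6, 4)))² = (-88 + (½)*(5 + 15 - 1*10)/10)² = (-88 + (½)*(⅒)*(5 + 15 - 10))² = (-88 + (½)*(⅒)*10)² = (-88 + ½)² = (-175/2)² = 30625/4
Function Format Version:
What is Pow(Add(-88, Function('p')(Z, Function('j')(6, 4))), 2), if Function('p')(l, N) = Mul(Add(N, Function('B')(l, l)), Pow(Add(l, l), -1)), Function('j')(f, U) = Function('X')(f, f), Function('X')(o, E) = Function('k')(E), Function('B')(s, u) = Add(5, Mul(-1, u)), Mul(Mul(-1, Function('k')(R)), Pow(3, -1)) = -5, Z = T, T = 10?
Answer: Rational(30625, 4) ≈ 7656.3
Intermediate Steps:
Z = 10
Function('k')(R) = 15 (Function('k')(R) = Mul(-3, -5) = 15)
Function('X')(o, E) = 15
Function('j')(f, U) = 15
Function('p')(l, N) = Mul(Rational(1, 2), Pow(l, -1), Add(5, N, Mul(-1, l))) (Function('p')(l, N) = Mul(Add(N, Add(5, Mul(-1, l))), Pow(Add(l, l), -1)) = Mul(Add(5, N, Mul(-1, l)), Pow(Mul(2, l), -1)) = Mul(Add(5, N, Mul(-1, l)), Mul(Rational(1, 2), Pow(l, -1))) = Mul(Rational(1, 2), Pow(l, -1), Add(5, N, Mul(-1, l))))
Pow(Add(-88, Function('p')(Z, Function('j')(6, 4))), 2) = Pow(Add(-88, Mul(Rational(1, 2), Pow(10, -1), Add(5, 15, Mul(-1, 10)))), 2) = Pow(Add(-88, Mul(Rational(1, 2), Rational(1, 10), Add(5, 15, -10))), 2) = Pow(Add(-88, Mul(Rational(1, 2), Rational(1, 10), 10)), 2) = Pow(Add(-88, Rational(1, 2)), 2) = Pow(Rational(-175, 2), 2) = Rational(30625, 4)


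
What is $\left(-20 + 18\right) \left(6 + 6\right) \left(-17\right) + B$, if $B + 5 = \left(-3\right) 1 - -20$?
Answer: $420$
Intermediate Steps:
$B = 12$ ($B = -5 - -17 = -5 + \left(-3 + 20\right) = -5 + 17 = 12$)
$\left(-20 + 18\right) \left(6 + 6\right) \left(-17\right) + B = \left(-20 + 18\right) \left(6 + 6\right) \left(-17\right) + 12 = \left(-2\right) 12 \left(-17\right) + 12 = \left(-24\right) \left(-17\right) + 12 = 408 + 12 = 420$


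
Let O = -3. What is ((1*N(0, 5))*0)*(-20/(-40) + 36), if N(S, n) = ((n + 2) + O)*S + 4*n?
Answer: 0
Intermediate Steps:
N(S, n) = 4*n + S*(-1 + n) (N(S, n) = ((n + 2) - 3)*S + 4*n = ((2 + n) - 3)*S + 4*n = (-1 + n)*S + 4*n = S*(-1 + n) + 4*n = 4*n + S*(-1 + n))
((1*N(0, 5))*0)*(-20/(-40) + 36) = ((1*(-1*0 + 4*5 + 0*5))*0)*(-20/(-40) + 36) = ((1*(0 + 20 + 0))*0)*(-20*(-1/40) + 36) = ((1*20)*0)*(1/2 + 36) = (20*0)*(73/2) = 0*(73/2) = 0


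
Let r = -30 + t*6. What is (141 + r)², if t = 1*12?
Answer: 33489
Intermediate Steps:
t = 12
r = 42 (r = -30 + 12*6 = -30 + 72 = 42)
(141 + r)² = (141 + 42)² = 183² = 33489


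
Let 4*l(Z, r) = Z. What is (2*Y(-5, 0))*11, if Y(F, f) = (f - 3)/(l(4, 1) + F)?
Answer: 33/2 ≈ 16.500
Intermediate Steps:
l(Z, r) = Z/4
Y(F, f) = (-3 + f)/(1 + F) (Y(F, f) = (f - 3)/((1/4)*4 + F) = (-3 + f)/(1 + F))
(2*Y(-5, 0))*11 = (2*((-3 + 0)/(1 - 5)))*11 = (2*(-3/(-4)))*11 = (2*(-1/4*(-3)))*11 = (2*(3/4))*11 = (3/2)*11 = 33/2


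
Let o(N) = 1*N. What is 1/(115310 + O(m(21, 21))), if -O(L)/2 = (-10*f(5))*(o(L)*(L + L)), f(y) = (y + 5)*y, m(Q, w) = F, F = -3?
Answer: 1/133310 ≈ 7.5013e-6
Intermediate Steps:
m(Q, w) = -3
f(y) = y*(5 + y) (f(y) = (5 + y)*y = y*(5 + y))
o(N) = N
O(L) = 2000*L² (O(L) = -2*(-50*(5 + 5))*L*(L + L) = -2*(-50*10)*L*(2*L) = -2*(-10*50)*2*L² = -(-1000)*2*L² = -(-2000)*L² = 2000*L²)
1/(115310 + O(m(21, 21))) = 1/(115310 + 2000*(-3)²) = 1/(115310 + 2000*9) = 1/(115310 + 18000) = 1/133310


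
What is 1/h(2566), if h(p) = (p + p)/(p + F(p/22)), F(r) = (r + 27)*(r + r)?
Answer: 1701/242 ≈ 7.0289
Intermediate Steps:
F(r) = 2*r*(27 + r) (F(r) = (27 + r)*(2*r) = 2*r*(27 + r))
h(p) = 2*p/(p + p*(27 + p/22)/11) (h(p) = (p + p)/(p + 2*(p/22)*(27 + p/22)) = (2*p)/(p + 2*(p*(1/22))*(27 + p*(1/22))) = (2*p)/(p + 2*(p/22)*(27 + p/22)) = (2*p)/(p + p*(27 + p/22)/11) = 2*p/(p + p*(27 + p/22)/11))
1/h(2566) = 1/(484/(836 + 2566)) = 1/(484/3402) = 1/(484*(1/3402)) = 1/(242/1701) = 1701/242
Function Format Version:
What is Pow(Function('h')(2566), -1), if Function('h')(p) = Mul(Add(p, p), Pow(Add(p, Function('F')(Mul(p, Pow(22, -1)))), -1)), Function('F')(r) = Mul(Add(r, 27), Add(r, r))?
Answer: Rational(1701, 242) ≈ 7.0289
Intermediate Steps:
Function('F')(r) = Mul(2, r, Add(27, r)) (Function('F')(r) = Mul(Add(27, r), Mul(2, r)) = Mul(2, r, Add(27, r)))
Function('h')(p) = Mul(2, p, Pow(Add(p, Mul(Rational(1, 11), p, Add(27, Mul(Rational(1, 22), p)))), -1)) (Function('h')(p) = Mul(Add(p, p), Pow(Add(p, Mul(2, Mul(p, Pow(22, -1)), Add(27, Mul(p, Pow(22, -1))))), -1)) = Mul(Mul(2, p), Pow(Add(p, Mul(2, Mul(p, Rational(1, 22)), Add(27, Mul(p, Rational(1, 22))))), -1)) = Mul(Mul(2, p), Pow(Add(p, Mul(2, Mul(Rational(1, 22), p), Add(27, Mul(Rational(1, 22), p)))), -1)) = Mul(Mul(2, p), Pow(Add(p, Mul(Rational(1, 11), p, Add(27, Mul(Rational(1, 22), p)))), -1)) = Mul(2, p, Pow(Add(p, Mul(Rational(1, 11), p, Add(27, Mul(Rational(1, 22), p)))), -1)))
Pow(Function('h')(2566), -1) = Pow(Mul(484, Pow(Add(836, 2566), -1)), -1) = Pow(Mul(484, Pow(3402, -1)), -1) = Pow(Mul(484, Rational(1, 3402)), -1) = Pow(Rational(242, 1701), -1) = Rational(1701, 242)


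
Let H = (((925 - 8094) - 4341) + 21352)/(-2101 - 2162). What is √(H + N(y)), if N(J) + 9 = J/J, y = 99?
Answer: I*√3823302/609 ≈ 3.2107*I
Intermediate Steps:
N(J) = -8 (N(J) = -9 + J/J = -9 + 1 = -8)
H = -1406/609 (H = ((-7169 - 4341) + 21352)/(-4263) = (-11510 + 21352)*(-1/4263) = 9842*(-1/4263) = -1406/609 ≈ -2.3087)
√(H + N(y)) = √(-1406/609 - 8) = √(-6278/609) = I*√3823302/609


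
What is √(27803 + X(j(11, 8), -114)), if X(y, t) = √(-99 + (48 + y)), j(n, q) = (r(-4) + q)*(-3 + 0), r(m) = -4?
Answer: √(27803 + 3*I*√7) ≈ 166.74 + 0.024*I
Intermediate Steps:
j(n, q) = 12 - 3*q (j(n, q) = (-4 + q)*(-3 + 0) = (-4 + q)*(-3) = 12 - 3*q)
X(y, t) = √(-51 + y)
√(27803 + X(j(11, 8), -114)) = √(27803 + √(-51 + (12 - 3*8))) = √(27803 + √(-51 + (12 - 24))) = √(27803 + √(-51 - 12)) = √(27803 + √(-63)) = √(27803 + 3*I*√7)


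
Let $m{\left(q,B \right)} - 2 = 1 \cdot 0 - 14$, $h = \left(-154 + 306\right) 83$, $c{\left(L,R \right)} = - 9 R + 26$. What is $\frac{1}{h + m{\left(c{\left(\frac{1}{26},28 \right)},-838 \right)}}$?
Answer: $\frac{1}{12604} \approx 7.934 \cdot 10^{-5}$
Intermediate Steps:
$c{\left(L,R \right)} = 26 - 9 R$
$h = 12616$ ($h = 152 \cdot 83 = 12616$)
$m{\left(q,B \right)} = -12$ ($m{\left(q,B \right)} = 2 + \left(1 \cdot 0 - 14\right) = 2 + \left(0 - 14\right) = 2 - 14 = -12$)
$\frac{1}{h + m{\left(c{\left(\frac{1}{26},28 \right)},-838 \right)}} = \frac{1}{12616 - 12} = \frac{1}{12604}$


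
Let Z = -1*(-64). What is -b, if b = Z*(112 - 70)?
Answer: -2688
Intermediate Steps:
Z = 64
b = 2688 (b = 64*(112 - 70) = 64*42 = 2688)
-b = -1*2688 = -2688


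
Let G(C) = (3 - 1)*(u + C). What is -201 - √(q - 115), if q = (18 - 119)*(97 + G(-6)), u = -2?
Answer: -201 - 2*I*√2074 ≈ -201.0 - 91.082*I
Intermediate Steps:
G(C) = -4 + 2*C (G(C) = (3 - 1)*(-2 + C) = 2*(-2 + C) = -4 + 2*C)
q = -8181 (q = (18 - 119)*(97 + (-4 + 2*(-6))) = -101*(97 + (-4 - 12)) = -101*(97 - 16) = -101*81 = -8181)
-201 - √(q - 115) = -201 - √(-8181 - 115) = -201 - √(-8296) = -201 - 2*I*√2074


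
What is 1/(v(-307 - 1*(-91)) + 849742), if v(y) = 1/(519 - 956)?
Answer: 437/371337253 ≈ 1.1768e-6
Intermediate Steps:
v(y) = -1/437 (v(y) = 1/(-437) = -1/437)
1/(v(-307 - 1*(-91)) + 849742) = 1/(-1/437 + 849742) = 1/(371337253/437) = 437/371337253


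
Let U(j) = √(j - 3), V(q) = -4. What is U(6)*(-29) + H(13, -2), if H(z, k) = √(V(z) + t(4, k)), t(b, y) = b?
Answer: -29*√3 ≈ -50.229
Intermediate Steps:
H(z, k) = 0 (H(z, k) = √(-4 + 4) = √0 = 0)
U(j) = √(-3 + j)
U(6)*(-29) + H(13, -2) = √(-3 + 6)*(-29) + 0 = √3*(-29) + 0 = -29*√3 + 0 = -29*√3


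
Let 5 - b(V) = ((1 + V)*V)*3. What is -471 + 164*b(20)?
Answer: -206291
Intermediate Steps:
b(V) = 5 - 3*V*(1 + V) (b(V) = 5 - (1 + V)*V*3 = 5 - V*(1 + V)*3 = 5 - 3*V*(1 + V))
-471 + 164*b(20) = -471 + 164*(5 - 3*20 - 3*20²) = -471 + 164*(5 - 60 - 3*400) = -471 + 164*(5 - 60 - 1200) = -471 + 164*(-1255) = -471 - 205820 = -206291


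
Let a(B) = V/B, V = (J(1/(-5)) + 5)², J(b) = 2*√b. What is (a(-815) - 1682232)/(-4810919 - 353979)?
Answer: 6855095521/21046959350 + 2*I*√5/2104695935 ≈ 0.3257 + 2.1248e-9*I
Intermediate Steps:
V = (5 + 2*I*√5/5)² (V = (2*√(1/(-5)) + 5)² = (2*√(1*(-⅕)) + 5)² = (2*√(-⅕) + 5)² = (2*(I*√5/5) + 5)² = (2*I*√5/5 + 5)² = (5 + 2*I*√5/5)² ≈ 24.2 + 8.9443*I)
a(B) = (121/5 + 4*I*√5)/B
(a(-815) - 1682232)/(-4810919 - 353979) = ((⅕)*(121 + 20*I*√5)/(-815) - 1682232)/(-4810919 - 353979) = ((⅕)*(-1/815)*(121 + 20*I*√5) - 1682232)/(-5164898) = ((-121/4075 - 4*I*√5/815) - 1682232)*(-1/5164898) = (-6855095521/4075 - 4*I*√5/815)*(-1/5164898) = 6855095521/21046959350 + 2*I*√5/2104695935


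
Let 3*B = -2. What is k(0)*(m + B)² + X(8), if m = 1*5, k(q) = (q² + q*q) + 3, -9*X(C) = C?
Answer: 499/9 ≈ 55.444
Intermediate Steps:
B = -⅔ (B = (⅓)*(-2) = -⅔ ≈ -0.66667)
X(C) = -C/9
k(q) = 3 + 2*q² (k(q) = (q² + q²) + 3 = 2*q² + 3 = 3 + 2*q²)
m = 5
k(0)*(m + B)² + X(8) = (3 + 2*0²)*(5 - ⅔)² - ⅑*8 = (3 + 2*0)*(13/3)² - 8/9 = (3 + 0)*(169/9) - 8/9 = 3*(169/9) - 8/9 = 169/3 - 8/9 = 499/9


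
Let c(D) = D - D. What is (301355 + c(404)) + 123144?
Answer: 424499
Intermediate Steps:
c(D) = 0
(301355 + c(404)) + 123144 = (301355 + 0) + 123144 = 301355 + 123144 = 424499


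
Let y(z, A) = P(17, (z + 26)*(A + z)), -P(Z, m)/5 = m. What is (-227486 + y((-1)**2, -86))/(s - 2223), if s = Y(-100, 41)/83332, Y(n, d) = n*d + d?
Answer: 18000628652/185251095 ≈ 97.169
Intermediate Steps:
Y(n, d) = d + d*n (Y(n, d) = d*n + d = d + d*n)
s = -4059/83332 (s = (41*(1 - 100))/83332 = (41*(-99))*(1/83332) = -4059*1/83332 = -4059/83332 ≈ -0.048709)
P(Z, m) = -5*m
y(z, A) = -5*(26 + z)*(A + z) (y(z, A) = -5*(z + 26)*(A + z) = -5*(26 + z)*(A + z))
(-227486 + y((-1)**2, -86))/(s - 2223) = (-227486 + (-130*(-86) - 130*(-1)**2 - 5*((-1)**2)**2 - 5*(-86)*(-1)**2))/(-4059/83332 - 2223) = (-227486 + (11180 - 130*1 - 5*1**2 - 5*(-86)*1))/(-185251095/83332) = (-227486 + (11180 - 130 - 5*1 + 430))*(-83332/185251095) = (-227486 + (11180 - 130 - 5 + 430))*(-83332/185251095) = (-227486 + 11475)*(-83332/185251095) = -216011*(-83332/185251095) = 18000628652/185251095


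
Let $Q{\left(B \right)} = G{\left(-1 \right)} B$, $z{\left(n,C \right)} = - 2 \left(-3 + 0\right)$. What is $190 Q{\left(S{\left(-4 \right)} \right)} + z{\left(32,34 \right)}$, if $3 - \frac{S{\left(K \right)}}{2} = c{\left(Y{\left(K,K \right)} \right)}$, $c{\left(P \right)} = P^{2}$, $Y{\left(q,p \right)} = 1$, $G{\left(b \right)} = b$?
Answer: $-754$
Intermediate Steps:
$z{\left(n,C \right)} = 6$ ($z{\left(n,C \right)} = \left(-2\right) \left(-3\right) = 6$)
$S{\left(K \right)} = 4$ ($S{\left(K \right)} = 6 - 2 \cdot 1^{2} = 6 - 2 = 4$)
$Q{\left(B \right)} = - B$
$190 Q{\left(S{\left(-4 \right)} \right)} + z{\left(32,34 \right)} = 190 \left(\left(-1\right) 4\right) + 6 = 190 \left(-4\right) + 6 = -760 + 6 = -754$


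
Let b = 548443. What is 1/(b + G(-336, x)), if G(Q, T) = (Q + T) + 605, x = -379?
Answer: 1/548333 ≈ 1.8237e-6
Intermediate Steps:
G(Q, T) = 605 + Q + T
1/(b + G(-336, x)) = 1/(548443 + (605 - 336 - 379)) = 1/(548443 - 110) = 1/548333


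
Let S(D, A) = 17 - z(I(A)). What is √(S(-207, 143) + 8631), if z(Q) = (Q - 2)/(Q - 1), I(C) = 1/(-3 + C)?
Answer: √167049227/139 ≈ 92.984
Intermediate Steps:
z(Q) = (-2 + Q)/(-1 + Q)
S(D, A) = 17 - (-2 + 1/(-3 + A))/(-1 + 1/(-3 + A))
√(S(-207, 143) + 8631) = √((-61 + 15*143)/(-4 + 143) + 8631) = √((-61 + 2145)/139 + 8631) = √((1/139)*2084 + 8631) = √(2084/139 + 8631) = √(1201793/139) = √167049227/139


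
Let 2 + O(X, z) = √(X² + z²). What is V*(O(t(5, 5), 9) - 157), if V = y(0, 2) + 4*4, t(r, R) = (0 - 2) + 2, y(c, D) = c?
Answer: -2400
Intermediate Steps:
t(r, R) = 0 (t(r, R) = -2 + 2 = 0)
V = 16 (V = 0 + 4*4 = 0 + 16 = 16)
O(X, z) = -2 + √(X² + z²)
V*(O(t(5, 5), 9) - 157) = 16*((-2 + √(0² + 9²)) - 157) = 16*((-2 + √(0 + 81)) - 157) = 16*((-2 + √81) - 157) = 16*((-2 + 9) - 157) = 16*(7 - 157) = 16*(-150) = -2400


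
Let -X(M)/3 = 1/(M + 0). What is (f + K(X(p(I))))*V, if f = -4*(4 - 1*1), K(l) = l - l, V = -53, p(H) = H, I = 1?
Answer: 636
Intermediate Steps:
X(M) = -3/M (X(M) = -3/(M + 0) = -3/M)
K(l) = 0
f = -12 (f = -4*(4 - 1) = -4*3 = -12)
(f + K(X(p(I))))*V = (-12 + 0)*(-53) = -12*(-53) = 636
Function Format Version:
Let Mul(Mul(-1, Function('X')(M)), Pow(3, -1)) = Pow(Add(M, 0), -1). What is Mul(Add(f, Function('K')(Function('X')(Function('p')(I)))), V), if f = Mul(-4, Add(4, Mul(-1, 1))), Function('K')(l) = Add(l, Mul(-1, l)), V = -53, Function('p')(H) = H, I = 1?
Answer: 636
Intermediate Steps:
Function('X')(M) = Mul(-3, Pow(M, -1)) (Function('X')(M) = Mul(-3, Pow(Add(M, 0), -1)) = Mul(-3, Pow(M, -1)))
Function('K')(l) = 0
f = -12 (f = Mul(-4, Add(4, -1)) = Mul(-4, 3) = -12)
Mul(Add(f, Function('K')(Function('X')(Function('p')(I)))), V) = Mul(Add(-12, 0), -53) = Mul(-12, -53) = 636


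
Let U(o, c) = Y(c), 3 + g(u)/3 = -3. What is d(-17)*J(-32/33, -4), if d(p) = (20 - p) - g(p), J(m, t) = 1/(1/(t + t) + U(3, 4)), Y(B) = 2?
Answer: 88/3 ≈ 29.333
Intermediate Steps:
g(u) = -18 (g(u) = -9 + 3*(-3) = -9 - 9 = -18)
U(o, c) = 2
J(m, t) = 1/(2 + 1/(2*t)) (J(m, t) = 1/(1/(t + t) + 2) = 1/(1/(2*t) + 2) = 1/(2 + 1/(2*t)))
d(p) = 38 - p (d(p) = (20 - p) - 1*(-18) = (20 - p) + 18 = 38 - p)
d(-17)*J(-32/33, -4) = (38 - 1*(-17))*(2*(-4)/(1 + 4*(-4))) = (38 + 17)*(2*(-4)/(1 - 16)) = 55*(2*(-4)/(-15)) = 55*(2*(-4)*(-1/15)) = 55*(8/15) = 88/3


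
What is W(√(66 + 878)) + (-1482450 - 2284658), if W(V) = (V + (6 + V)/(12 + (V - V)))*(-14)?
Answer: -3767115 - 182*√59/3 ≈ -3.7676e+6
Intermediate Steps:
W(V) = -7 - 91*V/6 (W(V) = (V + (6 + V)/(12 + 0))*(-14) = (V + (6 + V)/12)*(-14) = (V + (6 + V)*(1/12))*(-14) = (V + (½ + V/12))*(-14) = (½ + 13*V/12)*(-14) = -7 - 91*V/6)
W(√(66 + 878)) + (-1482450 - 2284658) = (-7 - 91*√(66 + 878)/6) + (-1482450 - 2284658) = (-7 - 182*√59/3) - 3767108 = -3767115 - 182*√59/3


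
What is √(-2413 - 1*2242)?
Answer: 7*I*√95 ≈ 68.228*I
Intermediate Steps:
√(-2413 - 1*2242) = √(-2413 - 2242) = √(-4655) = 7*I*√95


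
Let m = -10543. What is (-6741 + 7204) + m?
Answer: -10080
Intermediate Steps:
(-6741 + 7204) + m = (-6741 + 7204) - 10543 = 463 - 10543 = -10080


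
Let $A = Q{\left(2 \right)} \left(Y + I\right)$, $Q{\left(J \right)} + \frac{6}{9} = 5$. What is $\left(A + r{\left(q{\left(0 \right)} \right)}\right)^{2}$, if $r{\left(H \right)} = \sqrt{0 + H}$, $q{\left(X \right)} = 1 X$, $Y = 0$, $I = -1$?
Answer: $\frac{169}{9} \approx 18.778$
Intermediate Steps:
$Q{\left(J \right)} = \frac{13}{3}$ ($Q{\left(J \right)} = - \frac{2}{3} + 5 = \frac{13}{3}$)
$q{\left(X \right)} = X$
$r{\left(H \right)} = \sqrt{H}$
$A = - \frac{13}{3}$ ($A = \frac{13 \left(0 - 1\right)}{3} = \frac{13}{3} \left(-1\right) = - \frac{13}{3} \approx -4.3333$)
$\left(A + r{\left(q{\left(0 \right)} \right)}\right)^{2} = \left(- \frac{13}{3} + \sqrt{0}\right)^{2} = \left(- \frac{13}{3} + 0\right)^{2} = \left(- \frac{13}{3}\right)^{2} = \frac{169}{9}$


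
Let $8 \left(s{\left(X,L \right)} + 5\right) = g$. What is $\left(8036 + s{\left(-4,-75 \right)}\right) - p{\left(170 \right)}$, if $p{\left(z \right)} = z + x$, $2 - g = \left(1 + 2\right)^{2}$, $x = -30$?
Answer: $\frac{63121}{8} \approx 7890.1$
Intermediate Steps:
$g = -7$ ($g = 2 - \left(1 + 2\right)^{2} = 2 - 3^{2} = 2 - 9 = -7$)
$s{\left(X,L \right)} = - \frac{47}{8}$ ($s{\left(X,L \right)} = -5 + \frac{1}{8} \left(-7\right) = -5 - \frac{7}{8} = - \frac{47}{8}$)
$p{\left(z \right)} = -30 + z$ ($p{\left(z \right)} = z - 30 = -30 + z$)
$\left(8036 + s{\left(-4,-75 \right)}\right) - p{\left(170 \right)} = \left(8036 - \frac{47}{8}\right) - \left(-30 + 170\right) = \frac{64241}{8} - 140 = \frac{63121}{8}$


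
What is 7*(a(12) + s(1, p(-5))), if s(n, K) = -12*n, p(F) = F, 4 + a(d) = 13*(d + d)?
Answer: 2072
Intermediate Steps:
a(d) = -4 + 26*d (a(d) = -4 + 13*(d + d) = -4 + 13*(2*d) = -4 + 26*d)
7*(a(12) + s(1, p(-5))) = 7*((-4 + 26*12) - 12*1) = 7*((-4 + 312) - 12) = 7*(308 - 12) = 7*296 = 2072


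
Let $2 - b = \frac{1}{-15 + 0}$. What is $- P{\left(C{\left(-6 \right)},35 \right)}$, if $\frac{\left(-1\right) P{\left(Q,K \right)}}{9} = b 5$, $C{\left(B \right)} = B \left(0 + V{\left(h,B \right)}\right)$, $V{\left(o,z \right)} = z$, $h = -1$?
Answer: $93$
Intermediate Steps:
$b = \frac{31}{15}$ ($b = 2 - \frac{1}{-15 + 0} = 2 - \frac{1}{-15} = 2 - - \frac{1}{15} = 2 + \frac{1}{15} = \frac{31}{15} \approx 2.0667$)
$C{\left(B \right)} = B^{2}$ ($C{\left(B \right)} = B \left(0 + B\right) = B B = B^{2}$)
$P{\left(Q,K \right)} = -93$ ($P{\left(Q,K \right)} = - 9 \cdot \frac{31}{15} \cdot 5 = \left(-9\right) \frac{31}{3} = -93$)
$- P{\left(C{\left(-6 \right)},35 \right)} = \left(-1\right) \left(-93\right) = 93$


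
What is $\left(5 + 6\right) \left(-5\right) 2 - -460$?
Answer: $350$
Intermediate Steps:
$\left(5 + 6\right) \left(-5\right) 2 - -460 = 11 \left(-5\right) 2 + 460 = \left(-55\right) 2 + 460 = -110 + 460 = 350$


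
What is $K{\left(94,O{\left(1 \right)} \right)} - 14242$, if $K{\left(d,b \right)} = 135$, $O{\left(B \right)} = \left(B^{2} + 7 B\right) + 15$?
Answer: $-14107$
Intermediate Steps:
$O{\left(B \right)} = 15 + B^{2} + 7 B$
$K{\left(94,O{\left(1 \right)} \right)} - 14242 = 135 - 14242 = -14107$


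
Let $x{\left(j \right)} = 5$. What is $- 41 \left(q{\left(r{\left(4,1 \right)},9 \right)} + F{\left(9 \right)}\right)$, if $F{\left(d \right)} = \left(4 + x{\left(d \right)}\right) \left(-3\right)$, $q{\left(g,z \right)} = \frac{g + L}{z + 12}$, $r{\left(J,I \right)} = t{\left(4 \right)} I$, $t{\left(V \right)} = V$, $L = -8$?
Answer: $\frac{23411}{21} \approx 1114.8$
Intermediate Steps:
$r{\left(J,I \right)} = 4 I$
$q{\left(g,z \right)} = \frac{-8 + g}{12 + z}$ ($q{\left(g,z \right)} = \frac{g - 8}{z + 12} = \frac{-8 + g}{12 + z}$)
$F{\left(d \right)} = -27$ ($F{\left(d \right)} = \left(4 + 5\right) \left(-3\right) = 9 \left(-3\right) = -27$)
$- 41 \left(q{\left(r{\left(4,1 \right)},9 \right)} + F{\left(9 \right)}\right) = - 41 \left(\frac{-8 + 4 \cdot 1}{12 + 9} - 27\right) = - 41 \left(\frac{-8 + 4}{21} - 27\right) = - 41 \left(\frac{1}{21} \left(-4\right) - 27\right) = - 41 \left(- \frac{4}{21} - 27\right) = \left(-41\right) \left(- \frac{571}{21}\right) = \frac{23411}{21}$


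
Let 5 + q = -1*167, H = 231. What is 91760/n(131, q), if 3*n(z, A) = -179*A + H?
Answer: 275280/31019 ≈ 8.8746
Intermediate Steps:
q = -172 (q = -5 - 1*167 = -5 - 167 = -172)
n(z, A) = 77 - 179*A/3 (n(z, A) = (-179*A + 231)/3 = (231 - 179*A)/3 = 77 - 179*A/3)
91760/n(131, q) = 91760/(77 - 179/3*(-172)) = 91760/(77 + 30788/3) = 91760/(31019/3) = 91760*(3/31019) = 275280/31019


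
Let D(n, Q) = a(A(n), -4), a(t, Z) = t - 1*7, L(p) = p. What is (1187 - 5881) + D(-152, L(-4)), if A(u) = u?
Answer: -4853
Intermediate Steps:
a(t, Z) = -7 + t (a(t, Z) = t - 7 = -7 + t)
D(n, Q) = -7 + n
(1187 - 5881) + D(-152, L(-4)) = (1187 - 5881) + (-7 - 152) = -4694 - 159 = -4853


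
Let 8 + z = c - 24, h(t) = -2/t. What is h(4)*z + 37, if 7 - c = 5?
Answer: 52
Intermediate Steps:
c = 2 (c = 7 - 1*5 = 7 - 5 = 2)
z = -30 (z = -8 + (2 - 24) = -8 - 22 = -30)
h(4)*z + 37 = -2/4*(-30) + 37 = -2*1/4*(-30) + 37 = -1/2*(-30) + 37 = 15 + 37 = 52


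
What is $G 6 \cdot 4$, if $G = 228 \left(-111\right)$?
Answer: $-607392$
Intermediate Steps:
$G = -25308$
$G 6 \cdot 4 = - 25308 \cdot 6 \cdot 4 = \left(-25308\right) 24 = -607392$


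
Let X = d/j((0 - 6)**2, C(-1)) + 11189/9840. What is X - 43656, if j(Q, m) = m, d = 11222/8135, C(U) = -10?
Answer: -3494512970333/80048400 ≈ -43655.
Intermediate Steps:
d = 11222/8135 (d = 11222*(1/8135) = 11222/8135 ≈ 1.3795)
X = 79980067/80048400 (X = (11222/8135)/(-10) + 11189/9840 = (11222/8135)*(-1/10) + 11189*(1/9840) = -5611/40675 + 11189/9840 = 79980067/80048400 ≈ 0.99915)
X - 43656 = 79980067/80048400 - 43656 = -3494512970333/80048400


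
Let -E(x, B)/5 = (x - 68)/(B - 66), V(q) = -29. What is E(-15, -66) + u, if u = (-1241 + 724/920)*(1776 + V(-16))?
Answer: -32889827923/15180 ≈ -2.1667e+6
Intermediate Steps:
E(x, B) = -5*(-68 + x)/(-66 + B) (E(x, B) = -5*(x - 68)/(B - 66) = -5*(-68 + x)/(-66 + B))
u = -498330003/230 (u = (-1241 + 724/920)*(1776 - 29) = (-1241 + 724*(1/920))*1747 = (-1241 + 181/230)*1747 = -285249/230*1747 = -498330003/230 ≈ -2.1667e+6)
E(-15, -66) + u = 5*(68 - 1*(-15))/(-66 - 66) - 498330003/230 = 5*(68 + 15)/(-132) - 498330003/230 = 5*(-1/132)*83 - 498330003/230 = -415/132 - 498330003/230 = -32889827923/15180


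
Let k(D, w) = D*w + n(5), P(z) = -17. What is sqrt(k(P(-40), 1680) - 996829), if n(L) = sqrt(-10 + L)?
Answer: sqrt(-1025389 + I*sqrt(5)) ≈ 0.001 + 1012.6*I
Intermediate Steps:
k(D, w) = I*sqrt(5) + D*w (k(D, w) = D*w + sqrt(-10 + 5) = D*w + sqrt(-5) = D*w + I*sqrt(5) = I*sqrt(5) + D*w)
sqrt(k(P(-40), 1680) - 996829) = sqrt((I*sqrt(5) - 17*1680) - 996829) = sqrt((I*sqrt(5) - 28560) - 996829) = sqrt((-28560 + I*sqrt(5)) - 996829) = sqrt(-1025389 + I*sqrt(5))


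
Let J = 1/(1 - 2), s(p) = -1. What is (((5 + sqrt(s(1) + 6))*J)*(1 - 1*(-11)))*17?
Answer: -1020 - 204*sqrt(5) ≈ -1476.2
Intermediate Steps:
J = -1 (J = 1/(-1) = -1)
(((5 + sqrt(s(1) + 6))*J)*(1 - 1*(-11)))*17 = (((5 + sqrt(-1 + 6))*(-1))*(1 - 1*(-11)))*17 = (((5 + sqrt(5))*(-1))*(1 + 11))*17 = ((-5 - sqrt(5))*12)*17 = (-60 - 12*sqrt(5))*17 = -1020 - 204*sqrt(5)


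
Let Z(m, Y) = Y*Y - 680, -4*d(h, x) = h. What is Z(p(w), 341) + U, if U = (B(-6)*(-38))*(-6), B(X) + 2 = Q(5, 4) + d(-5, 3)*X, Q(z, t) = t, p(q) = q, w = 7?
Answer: 114347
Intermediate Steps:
d(h, x) = -h/4
Z(m, Y) = -680 + Y² (Z(m, Y) = Y² - 680 = -680 + Y²)
B(X) = 2 + 5*X/4 (B(X) = -2 + (4 + (-¼*(-5))*X) = -2 + (4 + 5*X/4) = 2 + 5*X/4)
U = -1254 (U = ((2 + (5/4)*(-6))*(-38))*(-6) = ((2 - 15/2)*(-38))*(-6) = -11/2*(-38)*(-6) = 209*(-6) = -1254)
Z(p(w), 341) + U = (-680 + 341²) - 1254 = (-680 + 116281) - 1254 = 115601 - 1254 = 114347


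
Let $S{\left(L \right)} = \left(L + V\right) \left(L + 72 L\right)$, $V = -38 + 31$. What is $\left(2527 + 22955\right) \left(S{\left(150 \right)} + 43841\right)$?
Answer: $41018146062$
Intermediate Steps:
$V = -7$
$S{\left(L \right)} = 73 L \left(-7 + L\right)$ ($S{\left(L \right)} = \left(L - 7\right) \left(L + 72 L\right) = \left(-7 + L\right) 73 L = 73 L \left(-7 + L\right)$)
$\left(2527 + 22955\right) \left(S{\left(150 \right)} + 43841\right) = \left(2527 + 22955\right) \left(73 \cdot 150 \left(-7 + 150\right) + 43841\right) = 25482 \left(73 \cdot 150 \cdot 143 + 43841\right) = 25482 \left(1565850 + 43841\right) = 25482 \cdot 1609691 = 41018146062$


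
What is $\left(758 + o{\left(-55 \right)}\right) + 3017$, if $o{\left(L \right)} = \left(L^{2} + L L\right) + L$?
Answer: $9770$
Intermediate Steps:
$o{\left(L \right)} = L + 2 L^{2}$ ($o{\left(L \right)} = \left(L^{2} + L^{2}\right) + L = 2 L^{2} + L = L + 2 L^{2}$)
$\left(758 + o{\left(-55 \right)}\right) + 3017 = \left(758 - 55 \left(1 + 2 \left(-55\right)\right)\right) + 3017 = \left(758 - 55 \left(1 - 110\right)\right) + 3017 = \left(758 - -5995\right) + 3017 = \left(758 + 5995\right) + 3017 = 6753 + 3017 = 9770$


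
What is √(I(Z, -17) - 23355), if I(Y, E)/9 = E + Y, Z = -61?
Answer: 27*I*√33 ≈ 155.1*I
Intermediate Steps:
I(Y, E) = 9*E + 9*Y (I(Y, E) = 9*(E + Y) = 9*E + 9*Y)
√(I(Z, -17) - 23355) = √((9*(-17) + 9*(-61)) - 23355) = √((-153 - 549) - 23355) = √(-702 - 23355) = √(-24057) = 27*I*√33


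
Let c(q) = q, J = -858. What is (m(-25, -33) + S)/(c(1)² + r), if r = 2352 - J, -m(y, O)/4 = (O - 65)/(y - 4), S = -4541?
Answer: -132081/93119 ≈ -1.4184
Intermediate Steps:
m(y, O) = -4*(-65 + O)/(-4 + y) (m(y, O) = -4*(O - 65)/(y - 4) = -4*(-65 + O)/(-4 + y))
r = 3210 (r = 2352 - 1*(-858) = 2352 + 858 = 3210)
(m(-25, -33) + S)/(c(1)² + r) = (4*(65 - 1*(-33))/(-4 - 25) - 4541)/(1² + 3210) = (4*(65 + 33)/(-29) - 4541)/(1 + 3210) = (4*(-1/29)*98 - 4541)/3211 = (-392/29 - 4541)*(1/3211) = -132081/29*1/3211 = -132081/93119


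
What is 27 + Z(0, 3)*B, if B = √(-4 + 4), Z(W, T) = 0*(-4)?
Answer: 27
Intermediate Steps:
Z(W, T) = 0
B = 0 (B = √0 = 0)
27 + Z(0, 3)*B = 27 + 0*0 = 27 + 0 = 27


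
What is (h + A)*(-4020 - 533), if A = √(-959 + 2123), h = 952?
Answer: -4334456 - 9106*√291 ≈ -4.4898e+6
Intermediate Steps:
A = 2*√291 (A = √1164 = 2*√291 ≈ 34.117)
(h + A)*(-4020 - 533) = (952 + 2*√291)*(-4020 - 533) = (952 + 2*√291)*(-4553) = -4334456 - 9106*√291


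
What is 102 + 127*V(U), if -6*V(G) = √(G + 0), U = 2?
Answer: 102 - 127*√2/6 ≈ 72.066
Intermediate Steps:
V(G) = -√G/6 (V(G) = -√(G + 0)/6 = -√G/6)
102 + 127*V(U) = 102 + 127*(-√2/6) = 102 - 127*√2/6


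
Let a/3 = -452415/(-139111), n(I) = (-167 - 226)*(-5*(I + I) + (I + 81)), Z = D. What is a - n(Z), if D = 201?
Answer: -94469479299/139111 ≈ -6.7909e+5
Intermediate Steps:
Z = 201
n(I) = -31833 + 3537*I (n(I) = -393*(-10*I + (81 + I)) = -393*(81 - 9*I) = -31833 + 3537*I)
a = 1357245/139111 (a = 3*(-452415/(-139111)) = 3*(-452415*(-1/139111)) = 3*(452415/139111) = 1357245/139111 ≈ 9.7566)
a - n(Z) = 1357245/139111 - (-31833 + 3537*201) = 1357245/139111 - (-31833 + 710937) = 1357245/139111 - 1*679104 = 1357245/139111 - 679104 = -94469479299/139111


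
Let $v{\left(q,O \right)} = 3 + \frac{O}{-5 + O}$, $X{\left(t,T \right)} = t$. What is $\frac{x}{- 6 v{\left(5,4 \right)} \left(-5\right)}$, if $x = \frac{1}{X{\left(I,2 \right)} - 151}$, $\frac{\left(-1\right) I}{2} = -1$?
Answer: $\frac{1}{4470} \approx 0.00022371$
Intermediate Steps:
$I = 2$ ($I = \left(-2\right) \left(-1\right) = 2$)
$x = - \frac{1}{149}$ ($x = \frac{1}{2 - 151} = \frac{1}{-149} = - \frac{1}{149} \approx -0.0067114$)
$\frac{x}{- 6 v{\left(5,4 \right)} \left(-5\right)} = \frac{1}{- 6 \frac{-15 + 4 \cdot 4}{-5 + 4} \left(-5\right)} \left(- \frac{1}{149}\right) = \frac{1}{- 6 \frac{-15 + 16}{-1} \left(-5\right)} \left(- \frac{1}{149}\right) = \frac{1}{- 6 \left(\left(-1\right) 1\right) \left(-5\right)} \left(- \frac{1}{149}\right) = \frac{1}{\left(-6\right) \left(-1\right) \left(-5\right)} \left(- \frac{1}{149}\right) = \frac{1}{6 \left(-5\right)} \left(- \frac{1}{149}\right) = \frac{1}{-30} \left(- \frac{1}{149}\right) = \left(- \frac{1}{30}\right) \left(- \frac{1}{149}\right) = \frac{1}{4470}$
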